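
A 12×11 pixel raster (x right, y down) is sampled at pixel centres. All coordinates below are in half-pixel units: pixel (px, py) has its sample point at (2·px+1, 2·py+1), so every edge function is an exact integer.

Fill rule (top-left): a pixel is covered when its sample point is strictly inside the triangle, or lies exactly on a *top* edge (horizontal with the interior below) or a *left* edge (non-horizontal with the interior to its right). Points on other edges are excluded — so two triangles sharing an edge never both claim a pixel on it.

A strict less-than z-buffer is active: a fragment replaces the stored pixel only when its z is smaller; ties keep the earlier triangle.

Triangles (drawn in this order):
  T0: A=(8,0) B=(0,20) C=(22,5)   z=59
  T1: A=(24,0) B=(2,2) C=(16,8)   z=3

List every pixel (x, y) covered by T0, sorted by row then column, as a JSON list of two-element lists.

T0:
  2·area = 320  (B↔C swapped to make it positive)
  edge (8, 0)→(22, 5): d=(14,5) right/bottom  bias=-1
  edge (22, 5)→(0, 20): d=(-22,15) right/bottom  bias=-1
  edge (0, 20)→(8, 0): d=(8,-20) top-left  bias=+0
    (4,0)@(9, 1): e=[9,283,28] → █
    (5,0)@(11, 1): e=[-1,253,68] → ·
    (3,1)@(7, 3): e=[47,269,4] → █
    (5,1)@(11, 3): e=[27,209,84] → █
    (6,1)@(13, 3): e=[17,179,124] → █
    (7,1)@(15, 3): e=[7,149,164] → █
    (8,1)@(17, 3): e=[-3,119,204] → ·
    (3,2)@(7, 5): e=[75,225,20] → █
    (8,2)@(17, 5): e=[25,75,220] → █
    (9,2)@(19, 5): e=[15,45,260] → █
    (10,2)@(21, 5): e=[5,15,300] → █
    (11,2)@(23, 5): e=[-5,-15,340] → ·
  covered (41 px):
    · · · · █ · · · · · · ·
    · · · █ █ █ █ █ · · · ·
    · · · █ █ █ █ █ █ █ █ ·
    · · · █ █ █ █ █ █ █ · ·
    · · █ █ █ █ █ █ · · · ·
    · · █ █ █ █ █ · · · · ·
    · █ █ █ █ · · · · · · ·
    · █ █ █ · · · · · · · ·
    · █ · · · · · · · · · ·
    █ · · · · · · · · · · ·
    · · · · · · · · · · · ·
T1:
  2·area = 160  (B↔C swapped to make it positive)
  edge (24, 0)→(16, 8): d=(-8,8) right/bottom  bias=-1
  edge (16, 8)→(2, 2): d=(-14,-6) top-left  bias=+0
  edge (2, 2)→(24, 0): d=(22,-2) top-left  bias=+0
    (6,0)@(13, 1): e=[80,80,0] → █  [on edge]
    (7,0)@(15, 1): e=[64,92,4] → █
    (8,0)@(17, 1): e=[48,104,8] → █
    (9,0)@(19, 1): e=[32,116,12] → █
    (10,0)@(21, 1): e=[16,128,16] → █
    (11,0)@(23, 1): e=[0,140,20] → ·  [on edge]
    (2,1)@(5, 3): e=[128,4,28] → █
    (3,1)@(7, 3): e=[112,16,32] → █
    (4,1)@(9, 3): e=[96,28,36] → █
    (5,1)@(11, 3): e=[80,40,40] → █
    (10,1)@(21, 3): e=[0,100,60] → ·  [on edge]
    (2,2)@(5, 5): e=[112,-24,72] → ·
    (4,2)@(9, 5): e=[80,0,80] → █  [on edge]
    (9,2)@(19, 5): e=[0,60,100] → ·  [on edge]
    (8,3)@(17, 7): e=[0,20,140] → ·  [on edge]
    (7,4)@(15, 9): e=[0,-20,180] → ·  [on edge]
    (6,5)@(13, 11): e=[0,-60,220] → ·  [on edge]
    (11,5)@(23, 11): e=[-80,0,240] → ·  [on edge]
    (5,6)@(11, 13): e=[0,-100,260] → ·  [on edge]
    (4,7)@(9, 15): e=[0,-140,300] → ·  [on edge]
    (3,8)@(7, 17): e=[0,-180,340] → ·  [on edge]
    (2,9)@(5, 19): e=[0,-220,380] → ·  [on edge]
    (1,10)@(3, 21): e=[0,-260,420] → ·  [on edge]
  covered (19 px):
    · · · · · · █ █ █ █ █ ·
    · · █ █ █ █ █ █ █ █ · ·
    · · · · █ █ █ █ █ · · ·
    · · · · · · · █ · · · ·
    · · · · · · · · · · · ·
    · · · · · · · · · · · ·
    · · · · · · · · · · · ·
    · · · · · · · · · · · ·
    · · · · · · · · · · · ·
    · · · · · · · · · · · ·
    · · · · · · · · · · · ·

Final: [[4,0],[3,1],[4,1],[5,1],[6,1],[7,1],[3,2],[4,2],[5,2],[6,2],[7,2],[8,2],[9,2],[10,2],[3,3],[4,3],[5,3],[6,3],[7,3],[8,3],[9,3],[2,4],[3,4],[4,4],[5,4],[6,4],[7,4],[2,5],[3,5],[4,5],[5,5],[6,5],[1,6],[2,6],[3,6],[4,6],[1,7],[2,7],[3,7],[1,8],[0,9]]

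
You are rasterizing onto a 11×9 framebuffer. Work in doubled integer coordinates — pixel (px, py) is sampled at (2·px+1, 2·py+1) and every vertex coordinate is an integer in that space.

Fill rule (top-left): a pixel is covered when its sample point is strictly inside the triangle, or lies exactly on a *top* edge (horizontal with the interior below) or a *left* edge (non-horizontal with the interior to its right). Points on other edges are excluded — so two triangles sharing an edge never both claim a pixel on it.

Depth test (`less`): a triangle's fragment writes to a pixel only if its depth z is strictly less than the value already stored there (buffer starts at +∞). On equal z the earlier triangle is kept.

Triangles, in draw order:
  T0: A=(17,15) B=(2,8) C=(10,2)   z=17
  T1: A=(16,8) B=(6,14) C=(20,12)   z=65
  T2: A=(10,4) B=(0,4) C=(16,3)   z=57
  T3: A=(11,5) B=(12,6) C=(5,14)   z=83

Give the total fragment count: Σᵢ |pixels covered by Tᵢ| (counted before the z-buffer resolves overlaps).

T0:
  2·area = 146
  edge (17, 15)→(2, 8): d=(-15,-7) top-left  bias=+0
  edge (2, 8)→(10, 2): d=(8,-6) top-left  bias=+0
  edge (10, 2)→(17, 15): d=(7,13) right/bottom  bias=-1
    (4,1)@(9, 3): e=[124,2,20] → #
    (5,1)@(11, 3): e=[138,14,-6] → ·
    (3,2)@(7, 5): e=[80,6,60] → #
    (5,2)@(11, 5): e=[108,30,8] → #
    (6,2)@(13, 5): e=[122,42,-18] → ·
    (2,3)@(5, 7): e=[36,10,100] → #
    (6,3)@(13, 7): e=[92,58,-4] → ·
    (2,4)@(5, 9): e=[6,26,114] → #
    (6,4)@(13, 9): e=[62,74,10] → #
    (7,4)@(15, 9): e=[76,86,-16] → ·
    (2,5)@(5, 11): e=[-24,42,128] → ·
    (3,5)@(7, 11): e=[-10,54,102] → ·
    (8,7)@(17, 15): e=[0,146,0] → ·  [on edge]
  covered (18 px):
    · · · · · · · · · · ·
    · · · · # · · · · · ·
    · · · # # # · · · · ·
    · · # # # # · · · · ·
    · · # # # # # · · · ·
    · · · · # # # · · · ·
    · · · · · · # # · · ·
    · · · · · · · · · · ·
    · · · · · · · · · · ·
T1:
  2·area = 64  (B↔C swapped to make it positive)
  edge (16, 8)→(20, 12): d=(4,4) right/bottom  bias=-1
  edge (20, 12)→(6, 14): d=(-14,2) right/bottom  bias=-1
  edge (6, 14)→(16, 8): d=(10,-6) top-left  bias=+0
    (4,0)@(9, 1): e=[0,176,-112] → ·  [on edge]
    (5,1)@(11, 3): e=[0,144,-80] → ·  [on edge]
    (6,2)@(13, 5): e=[0,112,-48] → ·  [on edge]
    (10,2)@(21, 5): e=[-32,96,0] → ·  [on edge]
    (7,3)@(15, 7): e=[0,80,-16] → ·  [on edge]
    (7,4)@(15, 9): e=[8,52,4] → #
    (8,4)@(17, 9): e=[0,48,16] → ·  [on edge]
    (5,5)@(11, 11): e=[32,32,0] → #  [on edge]
    (6,5)@(13, 11): e=[24,28,12] → #
    (8,5)@(17, 11): e=[8,20,36] → #
    (9,5)@(19, 11): e=[0,16,48] → ·  [on edge]
    (4,6)@(9, 13): e=[48,8,8] → #
    (6,6)@(13, 13): e=[32,0,32] → ·  [on edge]
    (10,6)@(21, 13): e=[0,-16,80] → ·  [on edge]
    (0,8)@(1, 17): e=[96,-32,0] → ·  [on edge]
  covered (7 px):
    · · · · · · · · · · ·
    · · · · · · · · · · ·
    · · · · · · · · · · ·
    · · · · · · · · · · ·
    · · · · · · · # · · ·
    · · · · · # # # # · ·
    · · · · # # · · · · ·
    · · · · · · · · · · ·
    · · · · · · · · · · ·
T2:
  2·area = 10
  edge (10, 4)→(0, 4): d=(-10,0) right/bottom  bias=-1
  edge (0, 4)→(16, 3): d=(16,-1) top-left  bias=+0
  edge (16, 3)→(10, 4): d=(-6,1) right/bottom  bias=-1
  covered (0 px):
    · · · · · · · · · · ·
    · · · · · · · · · · ·
    · · · · · · · · · · ·
    · · · · · · · · · · ·
    · · · · · · · · · · ·
    · · · · · · · · · · ·
    · · · · · · · · · · ·
    · · · · · · · · · · ·
    · · · · · · · · · · ·
T3:
  2·area = 15
  edge (11, 5)→(12, 6): d=(1,1) right/bottom  bias=-1
  edge (12, 6)→(5, 14): d=(-7,8) right/bottom  bias=-1
  edge (5, 14)→(11, 5): d=(6,-9) top-left  bias=+0
    (3,0)@(7, 1): e=[0,75,-60] → ·  [on edge]
    (4,1)@(9, 3): e=[0,45,-30] → ·  [on edge]
    (5,2)@(11, 5): e=[0,15,0] → ·  [on edge]
    (5,3)@(11, 7): e=[2,1,12] → #
    (6,3)@(13, 7): e=[0,-15,30] → ·  [on edge]
    (4,4)@(9, 9): e=[6,3,6] → #
    (5,4)@(11, 9): e=[4,-13,24] → ·
    (7,4)@(15, 9): e=[0,-45,60] → ·  [on edge]
    (3,5)@(7, 11): e=[10,5,0] → #  [on edge]
    (4,5)@(9, 11): e=[8,-11,18] → ·
    (8,5)@(17, 11): e=[0,-75,90] → ·  [on edge]
    (3,6)@(7, 13): e=[12,-9,12] → ·
    (9,6)@(19, 13): e=[0,-105,120] → ·  [on edge]
    (10,7)@(21, 15): e=[0,-135,150] → ·  [on edge]
    (1,8)@(3, 17): e=[20,-5,0] → ·  [on edge]
  covered (3 px):
    · · · · · · · · · · ·
    · · · · · · · · · · ·
    · · · · · · · · · · ·
    · · · · · # · · · · ·
    · · · · # · · · · · ·
    · · · # · · · · · · ·
    · · · · · · · · · · ·
    · · · · · · · · · · ·
    · · · · · · · · · · ·

Result: 28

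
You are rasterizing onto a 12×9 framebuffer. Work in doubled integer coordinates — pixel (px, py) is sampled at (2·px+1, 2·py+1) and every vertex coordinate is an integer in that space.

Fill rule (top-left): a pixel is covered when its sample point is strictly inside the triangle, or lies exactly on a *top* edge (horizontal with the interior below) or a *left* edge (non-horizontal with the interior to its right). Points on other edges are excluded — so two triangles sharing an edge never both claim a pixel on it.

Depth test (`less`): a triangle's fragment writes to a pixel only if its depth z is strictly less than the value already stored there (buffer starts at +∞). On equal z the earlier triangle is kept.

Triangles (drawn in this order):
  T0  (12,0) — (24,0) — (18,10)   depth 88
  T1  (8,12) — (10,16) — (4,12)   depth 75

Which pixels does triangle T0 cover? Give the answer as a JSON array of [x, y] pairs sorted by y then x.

T0:
  2·area = 120
  edge (12, 0)→(24, 0): d=(12,0) top-left  bias=+0
  edge (24, 0)→(18, 10): d=(-6,10) right/bottom  bias=-1
  edge (18, 10)→(12, 0): d=(-6,-10) top-left  bias=+0
    (6,0)@(13, 1): e=[12,104,4] → #
    (7,0)@(15, 1): e=[12,84,24] → #
    (8,0)@(17, 1): e=[12,64,44] → #
    (9,0)@(19, 1): e=[12,44,64] → #
    (10,0)@(21, 1): e=[12,24,84] → #
    (11,0)@(23, 1): e=[12,4,104] → #
    (6,1)@(13, 3): e=[36,92,-8] → ·
    (7,1)@(15, 3): e=[36,72,12] → #
    (11,1)@(23, 3): e=[36,-8,92] → ·
    (7,2)@(15, 5): e=[60,60,0] → #  [on edge]
    (10,2)@(21, 5): e=[60,0,60] → ·  [on edge]
    (7,3)@(15, 7): e=[84,48,-12] → ·
    (7,7)@(15, 15): e=[180,0,-60] → ·  [on edge]
    (10,7)@(21, 15): e=[180,-60,0] → ·  [on edge]
  covered (15 px):
    · · · · · · # # # # # #
    · · · · · · · # # # # ·
    · · · · · · · # # # · ·
    · · · · · · · · # # · ·
    · · · · · · · · · · · ·
    · · · · · · · · · · · ·
    · · · · · · · · · · · ·
    · · · · · · · · · · · ·
    · · · · · · · · · · · ·
T1:
  2·area = 16
  edge (8, 12)→(10, 16): d=(2,4) right/bottom  bias=-1
  edge (10, 16)→(4, 12): d=(-6,-4) top-left  bias=+0
  edge (4, 12)→(8, 12): d=(4,0) top-left  bias=+0
    (3,6)@(7, 13): e=[6,6,4] → #
    (4,6)@(9, 13): e=[-2,14,4] → ·
    (3,7)@(7, 15): e=[10,-6,12] → ·
    (4,7)@(9, 15): e=[2,2,12] → #
    (5,7)@(11, 15): e=[-6,10,12] → ·
    (4,8)@(9, 17): e=[6,-10,20] → ·
  covered (2 px):
    · · · · · · · · · · · ·
    · · · · · · · · · · · ·
    · · · · · · · · · · · ·
    · · · · · · · · · · · ·
    · · · · · · · · · · · ·
    · · · · · · · · · · · ·
    · · · # · · · · · · · ·
    · · · · # · · · · · · ·
    · · · · · · · · · · · ·

Final: [[6,0],[7,0],[8,0],[9,0],[10,0],[11,0],[7,1],[8,1],[9,1],[10,1],[7,2],[8,2],[9,2],[8,3],[9,3]]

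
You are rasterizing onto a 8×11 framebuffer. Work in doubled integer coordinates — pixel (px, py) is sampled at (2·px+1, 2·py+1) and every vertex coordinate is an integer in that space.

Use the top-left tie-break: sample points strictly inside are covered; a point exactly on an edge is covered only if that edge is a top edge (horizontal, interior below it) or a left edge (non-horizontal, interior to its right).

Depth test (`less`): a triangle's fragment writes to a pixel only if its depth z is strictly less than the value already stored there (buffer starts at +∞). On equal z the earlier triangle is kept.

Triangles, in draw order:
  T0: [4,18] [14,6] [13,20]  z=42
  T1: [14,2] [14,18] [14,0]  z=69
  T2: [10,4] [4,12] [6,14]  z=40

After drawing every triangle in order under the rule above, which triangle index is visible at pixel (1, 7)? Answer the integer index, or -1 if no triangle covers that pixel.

T0:
  2·area = 128
  edge (4, 18)→(14, 6): d=(10,-12) top-left  bias=+0
  edge (14, 6)→(13, 20): d=(-1,14) right/bottom  bias=-1
  edge (13, 20)→(4, 18): d=(-9,-2) top-left  bias=+0
    (6,4)@(13, 9): e=[18,11,99] → █
    (7,4)@(15, 9): e=[42,-17,103] → ·
    (5,5)@(11, 11): e=[14,37,77] → █
    (7,5)@(15, 11): e=[62,-19,85] → ·
    (4,6)@(9, 13): e=[10,63,55] → █
    (7,6)@(15, 13): e=[82,-21,67] → ·
    (3,7)@(7, 15): e=[6,89,33] → █
    (7,7)@(15, 15): e=[102,-23,49] → ·
    (2,8)@(5, 17): e=[2,115,11] → █
    (7,8)@(15, 17): e=[122,-25,31] → ·
    (2,9)@(5, 19): e=[22,113,-7] → ·
    (3,9)@(7, 19): e=[46,85,-3] → ·
  covered (18 px):
    · · · · · · · ·
    · · · · · · · ·
    · · · · · · · ·
    · · · · · · · ·
    · · · · · · █ ·
    · · · · · █ █ ·
    · · · · █ █ █ ·
    · · · █ █ █ █ ·
    · · █ █ █ █ █ ·
    · · · · █ █ █ ·
    · · · · · · · ·
T1:
  degenerate (2·area = 0) — covers nothing
T2:
  2·area = 28  (B↔C swapped to make it positive)
  edge (10, 4)→(6, 14): d=(-4,10) right/bottom  bias=-1
  edge (6, 14)→(4, 12): d=(-2,-2) top-left  bias=+0
  edge (4, 12)→(10, 4): d=(6,-8) top-left  bias=+0
    (0,4)@(1, 9): e=[70,0,-42] → ·  [on edge]
    (3,4)@(7, 9): e=[10,12,6] → █
    (4,4)@(9, 9): e=[-10,16,22] → ·
    (1,5)@(3, 11): e=[42,0,-14] → ·  [on edge]
    (2,5)@(5, 11): e=[22,4,2] → █
    (4,5)@(9, 11): e=[-18,12,34] → ·
    (2,6)@(5, 13): e=[14,0,14] → █  [on edge]
    (3,6)@(7, 13): e=[-6,4,30] → ·
    (2,7)@(5, 15): e=[6,-4,26] → ·
    (3,7)@(7, 15): e=[-14,0,42] → ·  [on edge]
    (4,8)@(9, 17): e=[-42,0,70] → ·  [on edge]
    (5,9)@(11, 19): e=[-70,0,98] → ·  [on edge]
    (6,10)@(13, 21): e=[-98,0,126] → ·  [on edge]
  covered (4 px):
    · · · · · · · ·
    · · · · · · · ·
    · · · · · · · ·
    · · · · · · · ·
    · · · █ · · · ·
    · · █ █ · · · ·
    · · █ · · · · ·
    · · · · · · · ·
    · · · · · · · ·
    · · · · · · · ·
    · · · · · · · ·

Z-buffer (winner per pixel, '.' = empty):
  . . . . . . . .
  . . . . . . . .
  . . . . . . . .
  . . . . . . . .
  . . . 2 . . 0 .
  . . 2 2 . 0 0 .
  . . 2 . 0 0 0 .
  . . . 0 0 0 0 .
  . . 0 0 0 0 0 .
  . . . . 0 0 0 .
  . . . . . . . .

Result: -1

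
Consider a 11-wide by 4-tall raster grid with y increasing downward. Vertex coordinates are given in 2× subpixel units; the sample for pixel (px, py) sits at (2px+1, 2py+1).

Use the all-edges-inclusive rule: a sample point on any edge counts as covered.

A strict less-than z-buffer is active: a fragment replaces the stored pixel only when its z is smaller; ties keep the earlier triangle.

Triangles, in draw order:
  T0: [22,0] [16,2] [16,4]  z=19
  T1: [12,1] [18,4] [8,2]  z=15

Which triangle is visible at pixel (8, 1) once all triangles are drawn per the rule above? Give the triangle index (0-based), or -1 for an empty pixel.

T0:
  2·area = 12  (B↔C swapped to make it positive)
  edge (22, 0)→(16, 4): d=(-6,4) inclusive
  edge (16, 4)→(16, 2): d=(0,-2) inclusive
  edge (16, 2)→(22, 0): d=(6,-2) inclusive
    (9,0)@(19, 1): e=[6,6,0] → #  [on edge]
    (10,0)@(21, 1): e=[-2,10,4] → ·
    (6,1)@(13, 3): e=[18,-6,0] → ·  [on edge]
    (8,1)@(17, 3): e=[2,2,8] → #
    (9,1)@(19, 3): e=[-6,6,12] → ·
    (3,2)@(7, 5): e=[30,-18,0] → ·  [on edge]
    (8,2)@(17, 5): e=[-10,2,20] → ·
    (0,3)@(1, 7): e=[42,-30,0] → ·  [on edge]
  covered (2 px):
    · · · · · · · · · # ·
    · · · · · · · · # · ·
    · · · · · · · · · · ·
    · · · · · · · · · · ·
T1:
  2·area = 18
  edge (12, 1)→(18, 4): d=(6,3) inclusive
  edge (18, 4)→(8, 2): d=(-10,-2) inclusive
  edge (8, 2)→(12, 1): d=(4,-1) inclusive
    (1,0)@(3, 1): e=[27,0,-9] → ·  [on edge]
    (6,1)@(13, 3): e=[9,0,9] → #  [on edge]
    (7,1)@(15, 3): e=[3,4,11] → #
    (8,1)@(17, 3): e=[-3,8,13] → ·
    (6,2)@(13, 5): e=[21,-20,17] → ·
    (7,2)@(15, 5): e=[15,-16,19] → ·
  covered (2 px):
    · · · · · · · · · · ·
    · · · · · · # # · · ·
    · · · · · · · · · · ·
    · · · · · · · · · · ·

Z-buffer (winner per pixel, '.' = empty):
  . . . . . . . . . 0 .
  . . . . . . 1 1 0 . .
  . . . . . . . . . . .
  . . . . . . . . . . .

Answer: 0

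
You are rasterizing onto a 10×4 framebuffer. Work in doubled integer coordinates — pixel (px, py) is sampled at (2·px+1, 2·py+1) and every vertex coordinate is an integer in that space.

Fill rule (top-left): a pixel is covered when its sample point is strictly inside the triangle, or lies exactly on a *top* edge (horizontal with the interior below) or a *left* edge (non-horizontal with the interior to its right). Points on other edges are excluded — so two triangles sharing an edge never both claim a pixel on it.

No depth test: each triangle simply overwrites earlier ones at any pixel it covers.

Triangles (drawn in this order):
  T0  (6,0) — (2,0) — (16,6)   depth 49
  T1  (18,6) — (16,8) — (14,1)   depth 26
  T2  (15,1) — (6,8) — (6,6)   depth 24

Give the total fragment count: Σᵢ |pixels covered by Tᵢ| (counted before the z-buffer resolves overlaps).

T0:
  2·area = 24  (B↔C swapped to make it positive)
  edge (6, 0)→(16, 6): d=(10,6) right/bottom  bias=-1
  edge (16, 6)→(2, 0): d=(-14,-6) top-left  bias=+0
  edge (2, 0)→(6, 0): d=(4,0) top-left  bias=+0
    (2,0)@(5, 1): e=[16,4,4] → #
    (3,0)@(7, 1): e=[4,16,4] → #
    (4,0)@(9, 1): e=[-8,28,4] → ·
    (2,1)@(5, 3): e=[36,-24,12] → ·
    (3,1)@(7, 3): e=[24,-12,12] → ·
    (4,1)@(9, 3): e=[12,0,12] → #  [on edge]
    (5,1)@(11, 3): e=[0,12,12] → ·  [on edge]
    (4,2)@(9, 5): e=[32,-28,20] → ·
  covered (3 px):
    · · # # · · · · · ·
    · · · · # · · · · ·
    · · · · · · · · · ·
    · · · · · · · · · ·
T1:
  2·area = 18
  edge (18, 6)→(16, 8): d=(-2,2) right/bottom  bias=-1
  edge (16, 8)→(14, 1): d=(-2,-7) top-left  bias=+0
  edge (14, 1)→(18, 6): d=(4,5) right/bottom  bias=-1
    (7,1)@(15, 3): e=[12,3,3] → #
    (8,1)@(17, 3): e=[8,17,-7] → ·
    (7,2)@(15, 5): e=[8,-1,11] → ·
    (8,2)@(17, 5): e=[4,13,1] → #
    (9,2)@(19, 5): e=[0,27,-9] → ·  [on edge]
    (8,3)@(17, 7): e=[0,9,9] → ·  [on edge]
  covered (2 px):
    · · · · · · · · · ·
    · · · · · · · # · ·
    · · · · · · · · # ·
    · · · · · · · · · ·
T2:
  2·area = 18
  edge (15, 1)→(6, 8): d=(-9,7) right/bottom  bias=-1
  edge (6, 8)→(6, 6): d=(0,-2) top-left  bias=+0
  edge (6, 6)→(15, 1): d=(9,-5) top-left  bias=+0
    (7,0)@(15, 1): e=[0,18,0] → ·  [on edge]
    (4,2)@(9, 5): e=[6,6,6] → #
    (5,2)@(11, 5): e=[-8,10,16] → ·
    (3,3)@(7, 7): e=[2,2,14] → #
    (4,3)@(9, 7): e=[-12,6,24] → ·
  covered (2 px):
    · · · · · · · · · ·
    · · · · · · · · · ·
    · · · · # · · · · ·
    · · · # · · · · · ·

Final: 7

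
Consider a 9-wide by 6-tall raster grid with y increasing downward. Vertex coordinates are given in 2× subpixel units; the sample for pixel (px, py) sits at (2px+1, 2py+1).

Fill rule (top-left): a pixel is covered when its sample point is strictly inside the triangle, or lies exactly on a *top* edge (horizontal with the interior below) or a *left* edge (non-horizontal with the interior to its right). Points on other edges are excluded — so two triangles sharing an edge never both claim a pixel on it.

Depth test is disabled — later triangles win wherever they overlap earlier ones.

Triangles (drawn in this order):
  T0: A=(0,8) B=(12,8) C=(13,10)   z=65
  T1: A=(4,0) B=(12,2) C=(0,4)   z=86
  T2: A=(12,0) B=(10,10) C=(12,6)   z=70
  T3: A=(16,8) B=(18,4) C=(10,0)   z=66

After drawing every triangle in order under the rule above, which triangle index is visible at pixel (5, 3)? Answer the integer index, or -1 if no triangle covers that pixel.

T0:
  2·area = 24
  edge (0, 8)→(12, 8): d=(12,0) top-left  bias=+0
  edge (12, 8)→(13, 10): d=(1,2) right/bottom  bias=-1
  edge (13, 10)→(0, 8): d=(-13,-2) top-left  bias=+0
    (3,4)@(7, 9): e=[12,11,1] → █
    (4,4)@(9, 9): e=[12,7,5] → █
    (5,4)@(11, 9): e=[12,3,9] → █
    (6,4)@(13, 9): e=[12,-1,13] → ·
    (3,5)@(7, 11): e=[36,13,-25] → ·
    (4,5)@(9, 11): e=[36,9,-21] → ·
    (5,5)@(11, 11): e=[36,5,-17] → ·
  covered (3 px):
    · · · · · · · · ·
    · · · · · · · · ·
    · · · · · · · · ·
    · · · · · · · · ·
    · · · █ █ █ · · ·
    · · · · · · · · ·
T1:
  2·area = 40
  edge (4, 0)→(12, 2): d=(8,2) right/bottom  bias=-1
  edge (12, 2)→(0, 4): d=(-12,2) right/bottom  bias=-1
  edge (0, 4)→(4, 0): d=(4,-4) top-left  bias=+0
    (1,0)@(3, 1): e=[10,30,0] → █  [on edge]
    (2,0)@(5, 1): e=[6,26,8] → █
    (3,0)@(7, 1): e=[2,22,16] → █
    (4,0)@(9, 1): e=[-2,18,24] → ·
    (0,1)@(1, 3): e=[30,10,0] → █  [on edge]
    (3,1)@(7, 3): e=[18,-2,24] → ·
    (0,2)@(1, 5): e=[46,-14,8] → ·
    (1,2)@(3, 5): e=[42,-18,16] → ·
    (2,2)@(5, 5): e=[38,-22,24] → ·
  covered (6 px):
    · █ █ █ · · · · ·
    █ █ █ · · · · · ·
    · · · · · · · · ·
    · · · · · · · · ·
    · · · · · · · · ·
    · · · · · · · · ·
T2:
  2·area = 12  (B↔C swapped to make it positive)
  edge (12, 0)→(12, 6): d=(0,6) right/bottom  bias=-1
  edge (12, 6)→(10, 10): d=(-2,4) right/bottom  bias=-1
  edge (10, 10)→(12, 0): d=(2,-10) top-left  bias=+0
    (5,2)@(11, 5): e=[6,6,0] → █  [on edge]
    (6,2)@(13, 5): e=[-6,-2,20] → ·
    (5,3)@(11, 7): e=[6,2,4] → █
    (6,3)@(13, 7): e=[-6,-6,24] → ·
    (5,4)@(11, 9): e=[6,-2,8] → ·
  covered (2 px):
    · · · · · · · · ·
    · · · · · · · · ·
    · · · · · █ · · ·
    · · · · · █ · · ·
    · · · · · · · · ·
    · · · · · · · · ·
T3:
  2·area = 40  (B↔C swapped to make it positive)
  edge (16, 8)→(10, 0): d=(-6,-8) top-left  bias=+0
  edge (10, 0)→(18, 4): d=(8,4) right/bottom  bias=-1
  edge (18, 4)→(16, 8): d=(-2,4) right/bottom  bias=-1
    (5,0)@(11, 1): e=[2,4,34] → █
    (6,0)@(13, 1): e=[18,-4,26] → ·
    (5,1)@(11, 3): e=[-10,20,30] → ·
    (6,1)@(13, 3): e=[6,12,22] → █
    (7,1)@(15, 3): e=[22,4,14] → █
    (8,1)@(17, 3): e=[38,-4,6] → ·
    (6,2)@(13, 5): e=[-6,28,18] → ·
    (7,2)@(15, 5): e=[10,20,10] → █
    (8,2)@(17, 5): e=[26,12,2] → █
    (7,3)@(15, 7): e=[-2,36,6] → ·
    (8,3)@(17, 7): e=[14,28,-2] → ·
  covered (5 px):
    · · · · · █ · · ·
    · · · · · · █ █ ·
    · · · · · · · █ █
    · · · · · · · · ·
    · · · · · · · · ·
    · · · · · · · · ·

Z-buffer (winner per pixel, '.' = empty):
  . 1 1 1 . 3 . . .
  1 1 1 . . . 3 3 .
  . . . . . 2 . 3 3
  . . . . . 2 . . .
  . . . 0 0 0 . . .
  . . . . . . . . .

Final: 2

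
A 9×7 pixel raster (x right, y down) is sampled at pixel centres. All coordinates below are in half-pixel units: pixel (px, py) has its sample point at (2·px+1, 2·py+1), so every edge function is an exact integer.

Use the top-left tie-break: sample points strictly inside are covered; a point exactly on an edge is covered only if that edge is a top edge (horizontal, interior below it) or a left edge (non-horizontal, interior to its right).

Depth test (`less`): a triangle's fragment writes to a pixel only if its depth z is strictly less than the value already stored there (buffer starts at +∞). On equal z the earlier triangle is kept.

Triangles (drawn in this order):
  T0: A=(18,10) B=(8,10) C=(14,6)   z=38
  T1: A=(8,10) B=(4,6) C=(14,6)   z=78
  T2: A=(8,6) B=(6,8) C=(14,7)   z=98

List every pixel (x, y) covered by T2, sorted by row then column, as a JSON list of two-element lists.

T0:
  2·area = 40
  edge (18, 10)→(8, 10): d=(-10,0) right/bottom  bias=-1
  edge (8, 10)→(14, 6): d=(6,-4) top-left  bias=+0
  edge (14, 6)→(18, 10): d=(4,4) right/bottom  bias=-1
    (4,0)@(9, 1): e=[90,-50,0] → ·  [on edge]
    (5,1)@(11, 3): e=[70,-30,0] → ·  [on edge]
    (6,2)@(13, 5): e=[50,-10,0] → ·  [on edge]
    (6,3)@(13, 7): e=[30,2,8] → #
    (7,3)@(15, 7): e=[30,10,0] → ·  [on edge]
    (5,4)@(11, 9): e=[10,6,24] → #
    (7,4)@(15, 9): e=[10,22,8] → #
    (8,4)@(17, 9): e=[10,30,0] → ·  [on edge]
    (5,5)@(11, 11): e=[-10,18,32] → ·
    (6,5)@(13, 11): e=[-10,26,24] → ·
    (7,5)@(15, 11): e=[-10,34,16] → ·
  covered (4 px):
    · · · · · · · · ·
    · · · · · · · · ·
    · · · · · · · · ·
    · · · · · · # · ·
    · · · · · # # # ·
    · · · · · · · · ·
    · · · · · · · · ·
T1:
  2·area = 40
  edge (8, 10)→(4, 6): d=(-4,-4) top-left  bias=+0
  edge (4, 6)→(14, 6): d=(10,0) top-left  bias=+0
  edge (14, 6)→(8, 10): d=(-6,4) right/bottom  bias=-1
    (0,1)@(1, 3): e=[0,-30,70] → ·  [on edge]
    (1,2)@(3, 5): e=[0,-10,50] → ·  [on edge]
    (2,3)@(5, 7): e=[0,10,30] → #  [on edge]
    (3,3)@(7, 7): e=[8,10,22] → #
    (4,3)@(9, 7): e=[16,10,14] → #
    (5,3)@(11, 7): e=[24,10,6] → #
    (6,3)@(13, 7): e=[32,10,-2] → ·
    (2,4)@(5, 9): e=[-8,30,18] → ·
    (3,4)@(7, 9): e=[0,30,10] → #  [on edge]
    (5,4)@(11, 9): e=[16,30,-6] → ·
    (3,5)@(7, 11): e=[-8,50,-2] → ·
    (4,5)@(9, 11): e=[0,50,-10] → ·  [on edge]
    (5,6)@(11, 13): e=[0,70,-30] → ·  [on edge]
  covered (6 px):
    · · · · · · · · ·
    · · · · · · · · ·
    · · · · · · · · ·
    · · # # # # · · ·
    · · · # # · · · ·
    · · · · · · · · ·
    · · · · · · · · ·
T2:
  2·area = 14  (B↔C swapped to make it positive)
  edge (8, 6)→(14, 7): d=(6,1) right/bottom  bias=-1
  edge (14, 7)→(6, 8): d=(-8,1) right/bottom  bias=-1
  edge (6, 8)→(8, 6): d=(2,-2) top-left  bias=+0
    (6,0)@(13, 1): e=[-35,49,0] → ·  [on edge]
    (5,1)@(11, 3): e=[-21,35,0] → ·  [on edge]
    (4,2)@(9, 5): e=[-7,21,0] → ·  [on edge]
    (3,3)@(7, 7): e=[7,7,0] → #  [on edge]
    (4,3)@(9, 7): e=[5,5,4] → #
    (5,3)@(11, 7): e=[3,3,8] → #
    (6,3)@(13, 7): e=[1,1,12] → #
    (7,3)@(15, 7): e=[-1,-1,16] → ·
    (2,4)@(5, 9): e=[21,-7,0] → ·  [on edge]
    (3,4)@(7, 9): e=[19,-9,4] → ·
    (4,4)@(9, 9): e=[17,-11,8] → ·
    (5,4)@(11, 9): e=[15,-13,12] → ·
    (1,5)@(3, 11): e=[35,-21,0] → ·  [on edge]
    (0,6)@(1, 13): e=[49,-35,0] → ·  [on edge]
  covered (4 px):
    · · · · · · · · ·
    · · · · · · · · ·
    · · · · · · · · ·
    · · · # # # # · ·
    · · · · · · · · ·
    · · · · · · · · ·
    · · · · · · · · ·

Answer: [[3,3],[4,3],[5,3],[6,3]]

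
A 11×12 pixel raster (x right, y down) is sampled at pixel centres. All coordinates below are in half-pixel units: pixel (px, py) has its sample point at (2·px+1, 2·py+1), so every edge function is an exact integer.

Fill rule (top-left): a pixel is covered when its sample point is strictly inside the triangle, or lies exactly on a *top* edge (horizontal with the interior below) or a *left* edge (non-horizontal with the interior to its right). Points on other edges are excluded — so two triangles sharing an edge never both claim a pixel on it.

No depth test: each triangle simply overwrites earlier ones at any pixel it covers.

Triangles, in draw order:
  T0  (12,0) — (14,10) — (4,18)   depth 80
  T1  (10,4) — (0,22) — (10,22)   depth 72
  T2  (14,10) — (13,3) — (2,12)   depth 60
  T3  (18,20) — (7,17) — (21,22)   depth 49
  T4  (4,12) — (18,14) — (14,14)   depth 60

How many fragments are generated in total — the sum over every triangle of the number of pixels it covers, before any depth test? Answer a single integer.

T0:
  2·area = 116
  edge (12, 0)→(14, 10): d=(2,10) right/bottom  bias=-1
  edge (14, 10)→(4, 18): d=(-10,8) right/bottom  bias=-1
  edge (4, 18)→(12, 0): d=(8,-18) top-left  bias=+0
    (5,1)@(11, 3): e=[16,94,6] → #
    (6,1)@(13, 3): e=[-4,78,42] → ·
    (5,2)@(11, 5): e=[20,74,22] → #
    (6,2)@(13, 5): e=[0,58,58] → ·  [on edge]
    (4,3)@(9, 7): e=[44,70,2] → #
    (6,3)@(13, 7): e=[4,38,74] → #
    (7,3)@(15, 7): e=[-16,22,110] → ·
    (4,4)@(9, 9): e=[48,50,18] → #
    (7,4)@(15, 9): e=[-12,2,126] → ·
    (4,5)@(9, 11): e=[52,30,34] → #
    (6,5)@(13, 11): e=[12,-2,106] → ·
    (3,6)@(7, 13): e=[76,26,14] → #
    (7,7)@(15, 15): e=[0,-58,174] → ·  [on edge]
  covered (14 px):
    · · · · · · · · · · ·
    · · · · · # · · · · ·
    · · · · · # · · · · ·
    · · · · # # # · · · ·
    · · · · # # # · · · ·
    · · · · # # · · · · ·
    · · · # # · · · · · ·
    · · · # · · · · · · ·
    · · # · · · · · · · ·
    · · · · · · · · · · ·
    · · · · · · · · · · ·
    · · · · · · · · · · ·
T1:
  2·area = 180  (B↔C swapped to make it positive)
  edge (10, 4)→(10, 22): d=(0,18) right/bottom  bias=-1
  edge (10, 22)→(0, 22): d=(-10,0) right/bottom  bias=-1
  edge (0, 22)→(10, 4): d=(10,-18) top-left  bias=+0
    (4,3)@(9, 7): e=[18,150,12] → #
    (5,3)@(11, 7): e=[-18,150,48] → ·
    (4,4)@(9, 9): e=[18,130,32] → #
    (5,4)@(11, 9): e=[-18,130,68] → ·
    (3,5)@(7, 11): e=[54,110,16] → #
    (5,5)@(11, 11): e=[-18,110,88] → ·
    (2,6)@(5, 13): e=[90,90,0] → #  [on edge]
    (5,6)@(11, 13): e=[-18,90,108] → ·
    (2,7)@(5, 15): e=[90,70,20] → #
    (5,7)@(11, 15): e=[-18,70,128] → ·
    (1,8)@(3, 17): e=[126,50,4] → #
    (5,8)@(11, 17): e=[-18,50,148] → ·
  covered (23 px):
    · · · · · · · · · · ·
    · · · · · · · · · · ·
    · · · · · · · · · · ·
    · · · · # · · · · · ·
    · · · · # · · · · · ·
    · · · # # · · · · · ·
    · · # # # · · · · · ·
    · · # # # · · · · · ·
    · # # # # · · · · · ·
    · # # # # · · · · · ·
    # # # # # · · · · · ·
    · · · · · · · · · · ·
T2:
  2·area = 86  (B↔C swapped to make it positive)
  edge (14, 10)→(2, 12): d=(-12,2) right/bottom  bias=-1
  edge (2, 12)→(13, 3): d=(11,-9) top-left  bias=+0
  edge (13, 3)→(14, 10): d=(1,7) right/bottom  bias=-1
    (6,1)@(13, 3): e=[86,0,0] → ·  [on edge]
    (5,2)@(11, 5): e=[66,4,16] → #
    (6,2)@(13, 5): e=[62,22,2] → #
    (7,2)@(15, 5): e=[58,40,-12] → ·
    (4,3)@(9, 7): e=[46,8,32] → #
    (7,3)@(15, 7): e=[34,62,-10] → ·
    (3,4)@(7, 9): e=[26,12,48] → #
    (7,4)@(15, 9): e=[10,84,-8] → ·
    (2,5)@(5, 11): e=[6,16,64] → #
    (4,5)@(9, 11): e=[-2,52,36] → ·
    (5,5)@(11, 11): e=[-6,70,22] → ·
    (6,5)@(13, 11): e=[-10,88,8] → ·
    (7,8)@(15, 17): e=[-86,172,0] → ·  [on edge]
  covered (11 px):
    · · · · · · · · · · ·
    · · · · · · · · · · ·
    · · · · · # # · · · ·
    · · · · # # # · · · ·
    · · · # # # # · · · ·
    · · # # · · · · · · ·
    · · · · · · · · · · ·
    · · · · · · · · · · ·
    · · · · · · · · · · ·
    · · · · · · · · · · ·
    · · · · · · · · · · ·
    · · · · · · · · · · ·
T3:
  2·area = 13  (B↔C swapped to make it positive)
  edge (18, 20)→(21, 22): d=(3,2) right/bottom  bias=-1
  edge (21, 22)→(7, 17): d=(-14,-5) top-left  bias=+0
  edge (7, 17)→(18, 20): d=(11,3) right/bottom  bias=-1
    (3,8)@(7, 17): e=[13,0,0] → ·  [on edge]
    (6,9)@(13, 19): e=[7,2,4] → #
    (7,9)@(15, 19): e=[3,12,-2] → ·
    (6,10)@(13, 21): e=[13,-26,26] → ·
    (9,10)@(19, 21): e=[1,4,8] → #
    (10,10)@(21, 21): e=[-3,14,2] → ·
    (9,11)@(19, 23): e=[7,-24,30] → ·
  covered (2 px):
    · · · · · · · · · · ·
    · · · · · · · · · · ·
    · · · · · · · · · · ·
    · · · · · · · · · · ·
    · · · · · · · · · · ·
    · · · · · · · · · · ·
    · · · · · · · · · · ·
    · · · · · · · · · · ·
    · · · · · · · · · · ·
    · · · · · · # · · · ·
    · · · · · · · · · # ·
    · · · · · · · · · · ·
T4:
  2·area = 8
  edge (4, 12)→(18, 14): d=(14,2) right/bottom  bias=-1
  edge (18, 14)→(14, 14): d=(-4,0) right/bottom  bias=-1
  edge (14, 14)→(4, 12): d=(-10,-2) top-left  bias=+0
    (4,6)@(9, 13): e=[4,4,0] → #  [on edge]
    (5,6)@(11, 13): e=[0,4,4] → ·  [on edge]
    (4,7)@(9, 15): e=[32,-4,-20] → ·
    (9,7)@(19, 15): e=[12,-4,0] → ·  [on edge]
  covered (1 px):
    · · · · · · · · · · ·
    · · · · · · · · · · ·
    · · · · · · · · · · ·
    · · · · · · · · · · ·
    · · · · · · · · · · ·
    · · · · · · · · · · ·
    · · · · # · · · · · ·
    · · · · · · · · · · ·
    · · · · · · · · · · ·
    · · · · · · · · · · ·
    · · · · · · · · · · ·
    · · · · · · · · · · ·

Final: 51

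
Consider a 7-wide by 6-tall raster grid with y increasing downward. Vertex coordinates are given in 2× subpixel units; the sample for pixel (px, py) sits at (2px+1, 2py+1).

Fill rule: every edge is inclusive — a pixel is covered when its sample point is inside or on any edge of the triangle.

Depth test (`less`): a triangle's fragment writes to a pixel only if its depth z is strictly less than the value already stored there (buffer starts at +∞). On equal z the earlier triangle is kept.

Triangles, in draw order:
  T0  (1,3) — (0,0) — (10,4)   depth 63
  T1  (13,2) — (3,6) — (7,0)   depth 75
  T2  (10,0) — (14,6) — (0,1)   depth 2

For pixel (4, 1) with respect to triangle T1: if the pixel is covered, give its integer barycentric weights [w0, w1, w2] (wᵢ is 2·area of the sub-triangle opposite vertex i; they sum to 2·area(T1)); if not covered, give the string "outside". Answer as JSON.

T0:
  2·area = 26
  edge (1, 3)→(0, 0): d=(-1,-3) inclusive
  edge (0, 0)→(10, 4): d=(10,4) inclusive
  edge (10, 4)→(1, 3): d=(-9,-1) inclusive
    (0,0)@(1, 1): e=[2,6,18] → #
    (1,0)@(3, 1): e=[8,-2,20] → ·
    (0,1)@(1, 3): e=[0,26,0] → #  [on edge]
    (1,1)@(3, 3): e=[6,18,2] → #
    (2,1)@(5, 3): e=[12,10,4] → #
    (3,1)@(7, 3): e=[18,2,6] → #
    (4,1)@(9, 3): e=[24,-6,8] → ·
    (0,2)@(1, 5): e=[-2,46,-18] → ·
    (1,2)@(3, 5): e=[4,38,-16] → ·
    (2,2)@(5, 5): e=[10,30,-14] → ·
    (3,2)@(7, 5): e=[16,22,-12] → ·
    (1,4)@(3, 9): e=[0,78,-52] → ·  [on edge]
  covered (5 px):
    # · · · · · ·
    # # # # · · ·
    · · · · · · ·
    · · · · · · ·
    · · · · · · ·
    · · · · · · ·
T1:
  2·area = 44
  edge (13, 2)→(3, 6): d=(-10,4) inclusive
  edge (3, 6)→(7, 0): d=(4,-6) inclusive
  edge (7, 0)→(13, 2): d=(6,2) inclusive
    (3,0)@(7, 1): e=[34,4,6] → #
    (4,0)@(9, 1): e=[26,16,2] → #
    (5,0)@(11, 1): e=[18,28,-2] → ·
    (2,1)@(5, 3): e=[22,0,22] → #  [on edge]
    (5,1)@(11, 3): e=[-2,36,10] → ·
    (2,2)@(5, 5): e=[2,8,34] → #
    (3,2)@(7, 5): e=[-6,20,30] → ·
    (4,2)@(9, 5): e=[-14,32,26] → ·
    (2,3)@(5, 7): e=[-18,16,46] → ·
    (0,4)@(1, 9): e=[-22,0,66] → ·  [on edge]
  covered (6 px):
    · · · # # · ·
    · · # # # · ·
    · · # · · · ·
    · · · · · · ·
    · · · · · · ·
    · · · · · · ·
T2:
  2·area = 64
  edge (10, 0)→(14, 6): d=(4,6) inclusive
  edge (14, 6)→(0, 1): d=(-14,-5) inclusive
  edge (0, 1)→(10, 0): d=(10,-1) inclusive
    (0,0)@(1, 1): e=[58,5,1] → #
    (1,0)@(3, 1): e=[46,15,3] → #
    (2,0)@(5, 1): e=[34,25,5] → #
    (3,0)@(7, 1): e=[22,35,7] → #
    (4,0)@(9, 1): e=[10,45,9] → #
    (5,0)@(11, 1): e=[-2,55,11] → ·
    (0,1)@(1, 3): e=[66,-23,21] → ·
    (1,1)@(3, 3): e=[54,-13,23] → ·
    (2,1)@(5, 3): e=[42,-3,25] → ·
    (3,1)@(7, 3): e=[30,7,27] → #
    (5,1)@(11, 3): e=[6,27,31] → #
    (6,1)@(13, 3): e=[-6,37,33] → ·
  covered (9 px):
    # # # # # · ·
    · · · # # # ·
    · · · · · · #
    · · · · · · ·
    · · · · · · ·
    · · · · · · ·

Final: [24,14,6]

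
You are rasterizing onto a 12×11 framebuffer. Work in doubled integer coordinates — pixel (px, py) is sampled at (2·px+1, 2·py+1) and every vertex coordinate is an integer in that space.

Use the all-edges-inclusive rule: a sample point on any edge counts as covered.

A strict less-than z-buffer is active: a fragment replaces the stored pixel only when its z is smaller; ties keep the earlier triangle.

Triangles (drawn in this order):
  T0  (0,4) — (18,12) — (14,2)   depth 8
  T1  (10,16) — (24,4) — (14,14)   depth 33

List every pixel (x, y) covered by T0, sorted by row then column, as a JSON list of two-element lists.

T0:
  2·area = 148  (B↔C swapped to make it positive)
  edge (0, 4)→(14, 2): d=(14,-2) inclusive
  edge (14, 2)→(18, 12): d=(4,10) inclusive
  edge (18, 12)→(0, 4): d=(-18,-8) inclusive
    (10,0)@(21, 1): e=[0,-74,222] → .  [on edge]
    (3,1)@(7, 3): e=[0,74,74] → X  [on edge]
    (4,1)@(9, 3): e=[4,54,90] → X
    (5,1)@(11, 3): e=[8,34,106] → X
    (6,1)@(13, 3): e=[12,14,122] → X
    (7,1)@(15, 3): e=[16,-6,138] → .
    (1,2)@(3, 5): e=[20,122,6] → X
    (2,2)@(5, 5): e=[24,102,22] → X
    (7,2)@(15, 5): e=[44,2,102] → X
    (8,2)@(17, 5): e=[48,-18,118] → .
    (1,3)@(3, 7): e=[48,130,-30] → .
    (2,3)@(5, 7): e=[52,110,-14] → .
  covered (19 px):
    . . . . . . . . . . . .
    . . . X X X X . . . . .
    . X X X X X X X . . . .
    . . . X X X X X . . . .
    . . . . . . X X . . . .
    . . . . . . . . X . . .
    . . . . . . . . . . . .
    . . . . . . . . . . . .
    . . . . . . . . . . . .
    . . . . . . . . . . . .
    . . . . . . . . . . . .
T1:
  2·area = 20
  edge (10, 16)→(24, 4): d=(14,-12) inclusive
  edge (24, 4)→(14, 14): d=(-10,10) inclusive
  edge (14, 14)→(10, 16): d=(-4,2) inclusive
    (11,2)@(23, 5): e=[2,0,18] → X  [on edge]
    (10,3)@(21, 7): e=[6,0,14] → X  [on edge]
    (11,3)@(23, 7): e=[30,-20,10] → .
    (9,4)@(19, 9): e=[10,0,10] → X  [on edge]
    (10,4)@(21, 9): e=[34,-20,6] → .
    (8,5)@(17, 11): e=[14,0,6] → X  [on edge]
    (9,5)@(19, 11): e=[38,-20,2] → .
    (7,6)@(15, 13): e=[18,0,2] → X  [on edge]
    (8,6)@(17, 13): e=[42,-20,-2] → .
    (6,7)@(13, 15): e=[22,0,-2] → .  [on edge]
    (7,7)@(15, 15): e=[46,-20,-6] → .
    (5,8)@(11, 17): e=[26,0,-6] → .  [on edge]
    (4,9)@(9, 19): e=[30,0,-10] → .  [on edge]
    (3,10)@(7, 21): e=[34,0,-14] → .  [on edge]
  covered (5 px):
    . . . . . . . . . . . .
    . . . . . . . . . . . .
    . . . . . . . . . . . X
    . . . . . . . . . . X .
    . . . . . . . . . X . .
    . . . . . . . . X . . .
    . . . . . . . X . . . .
    . . . . . . . . . . . .
    . . . . . . . . . . . .
    . . . . . . . . . . . .
    . . . . . . . . . . . .

Answer: [[3,1],[4,1],[5,1],[6,1],[1,2],[2,2],[3,2],[4,2],[5,2],[6,2],[7,2],[3,3],[4,3],[5,3],[6,3],[7,3],[6,4],[7,4],[8,5]]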